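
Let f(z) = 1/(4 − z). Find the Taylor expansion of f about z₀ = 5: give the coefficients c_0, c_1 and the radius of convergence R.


Let w = z − z₀, so z = z₀ + w.
Then 4 − z = 4 − (z₀ + w) = (4 − z₀) − w = -1 − w.
f(z) = 1/(-1 − w) = (1/(-1)) · 1/(1 − w/(-1)) = Σ_{n≥0} w^n / (-1)^(n+1).
So c_n = 1/(-1)^(n+1):
  c_0 = 1/(-1)^1 = -1.
  c_1 = 1/(-1)^2 = 1.
The series is valid for |w/d| < 1, i.e. |z − z₀| < |d|.
Radius of convergence: R = |4 − z₀| = |-1| = 1 (distance from z₀ to the singularity z = 4).

c_0 = -1, c_1 = 1; R = 1.


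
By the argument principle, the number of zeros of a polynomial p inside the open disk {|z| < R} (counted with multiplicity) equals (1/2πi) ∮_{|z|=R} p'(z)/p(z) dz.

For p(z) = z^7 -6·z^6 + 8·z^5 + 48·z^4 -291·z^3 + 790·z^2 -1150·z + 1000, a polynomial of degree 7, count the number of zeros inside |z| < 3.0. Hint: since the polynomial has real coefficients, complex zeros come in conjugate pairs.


The zeros of p are: (1 + 2i), (1 - 2i), (1 + 2i), (1 - 2i), (3 + 1i), (3 - 1i), -4.
Their magnitudes are: 2.236, 2.236, 2.236, 2.236, 3.162, 3.162, 4.
Zeros with |z| < R = 3.0: (1 + 2i), (1 - 2i), (1 + 2i), (1 - 2i).
Count = 4.
By the argument principle, (1/2πi) ∮_{|z|=R} p'(z)/p(z) dz equals exactly this count.

Number of zeros inside |z| < 3.0: 4.


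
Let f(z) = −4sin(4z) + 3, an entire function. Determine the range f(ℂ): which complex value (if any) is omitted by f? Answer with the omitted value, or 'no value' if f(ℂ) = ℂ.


Little Picard bounds the complement of f(ℂ) to at most one point.
sin is entire and surjective onto ℂ: for every w ∈ ℂ, sin(ζ) = w has a solution ζ ∈ ℂ (e.g., via the complex inverse arcsin). With ζ = 4z this gives z = ζ/(4). Then -4·sin(4z) takes every value in -4·ℂ = ℂ, and adding 3 is a bijection of ℂ. So f is surjective and omits no value. (Note: only on the real line is sin bounded by [−1, 1].)

Omitted value: no value.


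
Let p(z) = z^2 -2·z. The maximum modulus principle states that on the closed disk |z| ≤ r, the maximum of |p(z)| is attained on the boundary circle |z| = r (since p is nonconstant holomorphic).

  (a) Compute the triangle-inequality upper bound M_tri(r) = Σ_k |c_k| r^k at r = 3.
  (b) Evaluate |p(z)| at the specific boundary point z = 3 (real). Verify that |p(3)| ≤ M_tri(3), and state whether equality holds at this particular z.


Coefficients: c_0 = 0, c_1 = -2, c_2 = 1. Radius r = 3.
Part (a). Triangle bound: M_tri(r) = Σ_k |c_k| r^k
  = |0|·3^0 + |-2|·3^1 + |1|·3^2
  = 0 + 6 + 9 = 15.
This bounds M(r) := max_{|z|=r} |p(z)| from above; equality holds iff all terms c_k z^k can be made to align in phase at a single z on |z|=r.
Part (b). At z = 3 (real, on the circle |z| = r):
  p(3) = (0)·3^0 + (-2)·3^1 + (1)·3^2 = 3.
  |p(3)| = 3.
Check: |p(3)| = 3 ≤ 15 = M_tri(3). ✓ Equality does not hold at z = 3 (the coefficients have mixed signs, so the terms do not all align in phase there).

M_tri(3) = 15; |p(3)| = 3; equality at z=3: no.


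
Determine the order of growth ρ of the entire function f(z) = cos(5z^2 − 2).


Write cos(w) = (e^{iw} ± e^{−iw})/(2 or 2i), so |cos(w)| ≤ e^{|w|}. With w = 5z^2 − 2, |w| ≤ 5r^2 + 2 on |z|=r, giving M(r) ≤ e^{5r^2 + 2} and ρ ≤ 2. For the lower bound, choose z on |z|=r with 5z^2 purely imaginary of modulus 5r^2; then |cos(5z^2 − 2)| grows like e^{5r^2}/2, so ρ ≥ 2. Hence ρ = 2.
Therefore ρ = 2.

Order ρ = 2.


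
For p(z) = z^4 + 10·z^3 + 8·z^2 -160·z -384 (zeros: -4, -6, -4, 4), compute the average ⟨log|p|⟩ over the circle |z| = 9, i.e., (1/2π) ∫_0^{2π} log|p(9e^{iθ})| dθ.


Zeros: -6, -4, -4, 4; r = 9.
Inside |z| < r: -6, -4, -4, 4. Outside (|z| ≥ r): ∅.
p(0) = -384, so log|p(0)| = log(384) = 5.9506.
Apply Jensen: I(r) = log|p(0)| + Σ_k log(r/|z_k|), summed over zeros inside |z| < r.
  log(r/|z_k|) for z_k = -4: log(9/4) = 0.8109
  log(r/|z_k|) for z_k = -6: log(9/6) = 0.4055
  log(r/|z_k|) for z_k = -4: log(9/4) = 0.8109
  log(r/|z_k|) for z_k = 4: log(9/4) = 0.8109
Sum over inside zeros: 2.8383.
I(r) = log|p(0)| + (inside sum) = 5.9506 + 2.8383 = 8.7889.
Closed form (all zeros inside, monic): I(r) = n·log(r) = 4·log(9) = 8.7889. ✓

I(r) ≈ 8.7889.


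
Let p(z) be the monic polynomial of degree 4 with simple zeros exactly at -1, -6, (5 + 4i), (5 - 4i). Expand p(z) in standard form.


The polynomial is p(z) = ∏_{α ∈ S} (z − α), where S = {-1, -6, (5 + 4i), (5 - 4i)}.
Expanding the product yields: p(z) = z^4 -3·z^3 -23·z^2 + 227·z + 246.
Note conjugate pairs combine to real quadratics: (z − (5+4i))(z − (5−4i)) = z² − 10z + 41.
The resulting polynomial has degree 4 and real coefficients as required.

p(z) = z^4 -3·z^3 -23·z^2 + 227·z + 246.


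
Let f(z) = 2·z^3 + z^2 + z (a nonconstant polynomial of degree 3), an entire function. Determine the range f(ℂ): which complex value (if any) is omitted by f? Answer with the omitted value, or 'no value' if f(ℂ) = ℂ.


Little Picard bounds the complement of f(ℂ) to at most one point.
For every w ∈ ℂ, the equation p(z) − w = 0 is a nonconstant polynomial in z and hence has at least one root by the fundamental theorem of algebra. So p is surjective onto ℂ, omitting no value.

Omitted value: no value.


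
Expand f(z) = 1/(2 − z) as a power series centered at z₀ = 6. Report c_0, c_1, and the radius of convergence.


Let w = z − z₀, so z = z₀ + w.
Then 2 − z = 2 − (z₀ + w) = (2 − z₀) − w = -4 − w.
f(z) = 1/(-4 − w) = (1/(-4)) · 1/(1 − w/(-4)) = Σ_{n≥0} w^n / (-4)^(n+1).
So c_n = 1/(-4)^(n+1):
  c_0 = 1/(-4)^1 = -1/4.
  c_1 = 1/(-4)^2 = 1/16.
The series is valid for |w/d| < 1, i.e. |z − z₀| < |d|.
Radius of convergence: R = |2 − z₀| = |-4| = 4 (distance from z₀ to the singularity z = 2).

c_0 = -1/4, c_1 = 1/16; R = 4.


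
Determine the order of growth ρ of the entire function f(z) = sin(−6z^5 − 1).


Write sin(w) = (e^{iw} ± e^{−iw})/(2 or 2i), so |sin(w)| ≤ e^{|w|}. With w = −6z^5 − 1, |w| ≤ 6r^5 + 1 on |z|=r, giving M(r) ≤ e^{6r^5 + 1} and ρ ≤ 5. For the lower bound, choose z on |z|=r with -6z^5 purely imaginary of modulus 6r^5; then |sin(−6z^5 − 1)| grows like e^{6r^5}/2, so ρ ≥ 5. Hence ρ = 5.
Therefore ρ = 5.

Order ρ = 5.


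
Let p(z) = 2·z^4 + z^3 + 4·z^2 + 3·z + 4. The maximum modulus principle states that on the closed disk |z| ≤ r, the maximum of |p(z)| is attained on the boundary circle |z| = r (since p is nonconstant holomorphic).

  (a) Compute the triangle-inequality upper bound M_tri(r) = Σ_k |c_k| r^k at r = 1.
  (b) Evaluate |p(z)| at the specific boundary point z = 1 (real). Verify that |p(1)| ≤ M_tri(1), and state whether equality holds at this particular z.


Coefficients: c_0 = 4, c_1 = 3, c_2 = 4, c_3 = 1, c_4 = 2. Radius r = 1.
Part (a). Triangle bound: M_tri(r) = Σ_k |c_k| r^k
  = |4|·1^0 + |3|·1^1 + |4|·1^2 + |1|·1^3 + |2|·1^4
  = 4 + 3 + 4 + 1 + 2 = 14.
This bounds M(r) := max_{|z|=r} |p(z)| from above; equality holds iff all terms c_k z^k can be made to align in phase at a single z on |z|=r.
Part (b). At z = 1 (real, on the circle |z| = r):
  p(1) = (4)·1^0 + (3)·1^1 + (4)·1^2 + (1)·1^3 + (2)·1^4 = 14.
  |p(1)| = 14.
Since all nonzero coefficients share the same sign, |p(1)| = 14 = M_tri(1); the triangle bound is attained at z = 1, so in fact M(r) = 14.

M_tri(1) = 14; |p(1)| = 14; equality at z=1: yes.


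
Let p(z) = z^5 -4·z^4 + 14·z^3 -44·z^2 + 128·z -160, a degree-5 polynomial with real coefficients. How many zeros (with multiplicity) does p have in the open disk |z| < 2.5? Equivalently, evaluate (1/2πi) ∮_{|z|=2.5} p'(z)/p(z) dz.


The zeros of p are: (-1 + 3i), (-1 - 3i), (2 + 2i), (2 - 2i), 2.
Their magnitudes are: 3.162, 3.162, 2.828, 2.828, 2.
Zeros with |z| < R = 2.5: 2.
Count = 1.
By the argument principle, (1/2πi) ∮_{|z|=R} p'(z)/p(z) dz equals exactly this count.

Number of zeros inside |z| < 2.5: 1.


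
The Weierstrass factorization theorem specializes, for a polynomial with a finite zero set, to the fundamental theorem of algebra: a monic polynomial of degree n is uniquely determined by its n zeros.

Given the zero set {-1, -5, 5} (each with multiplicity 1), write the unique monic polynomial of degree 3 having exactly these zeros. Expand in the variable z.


The polynomial is p(z) = ∏_{α ∈ S} (z − α), where S = {-1, -5, 5}.
Expanding the product yields: p(z) = z^3 + z^2 -25·z -25.
The resulting polynomial has degree 3 and real coefficients as required.

p(z) = z^3 + z^2 -25·z -25.


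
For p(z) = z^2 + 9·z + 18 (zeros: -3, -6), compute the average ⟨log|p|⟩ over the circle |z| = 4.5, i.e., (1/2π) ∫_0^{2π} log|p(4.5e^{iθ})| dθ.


Zeros: -6, -3; r = 4.5.
Inside |z| < r: -3. Outside (|z| ≥ r): -6.
p(0) = 18, so log|p(0)| = log(18) = 2.8904.
Apply Jensen: I(r) = log|p(0)| + Σ_k log(r/|z_k|), summed over zeros inside |z| < r.
  log(r/|z_k|) for z_k = -3: log(4.5/3) = 0.4055
  Outside zeros (-6) contribute nothing to the Jensen sum.
Sum over inside zeros: 0.4055.
I(r) = log|p(0)| + (inside sum) = 2.8904 + 0.4055 = 3.2958.
Note: since some zeros are outside |z| ≤ r, the simplified n·log(r) form does NOT apply — only the inside zeros contribute.

I(r) ≈ 3.2958.


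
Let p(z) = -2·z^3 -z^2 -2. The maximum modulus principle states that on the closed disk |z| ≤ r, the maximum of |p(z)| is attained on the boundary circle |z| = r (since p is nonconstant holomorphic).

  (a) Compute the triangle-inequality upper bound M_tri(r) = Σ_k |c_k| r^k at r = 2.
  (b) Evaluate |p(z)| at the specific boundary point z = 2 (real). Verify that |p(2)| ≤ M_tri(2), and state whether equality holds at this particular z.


Coefficients: c_0 = -2, c_1 = 0, c_2 = -1, c_3 = -2. Radius r = 2.
Part (a). Triangle bound: M_tri(r) = Σ_k |c_k| r^k
  = |-2|·2^0 + |0|·2^1 + |-1|·2^2 + |-2|·2^3
  = 2 + 0 + 4 + 16 = 22.
This bounds M(r) := max_{|z|=r} |p(z)| from above; equality holds iff all terms c_k z^k can be made to align in phase at a single z on |z|=r.
Part (b). At z = 2 (real, on the circle |z| = r):
  p(2) = (-2)·2^0 + (0)·2^1 + (-1)·2^2 + (-2)·2^3 = -22.
  |p(2)| = 22.
Since all nonzero coefficients share the same sign, |p(2)| = 22 = M_tri(2); the triangle bound is attained at z = 2, so in fact M(r) = 22.

M_tri(2) = 22; |p(2)| = 22; equality at z=2: yes.


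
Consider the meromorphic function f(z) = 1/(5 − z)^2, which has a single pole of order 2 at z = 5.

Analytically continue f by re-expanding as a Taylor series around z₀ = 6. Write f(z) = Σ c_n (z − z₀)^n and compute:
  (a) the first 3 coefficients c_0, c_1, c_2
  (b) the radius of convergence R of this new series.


Let w = z − z₀, so z = z₀ + w.
Then 5 − z = 5 − (z₀ + w) = (5 − z₀) − w = -1 − w.
f(z) = 1/(-1 − w)^2 = (1/(-1)^2) · (1 − w/(-1))^{−2}.
By the binomial series (1−u)^{−2} = Σ_{n≥0} C(n+1, 1) u^n for |u|<1, with u = w/(-1):
  c_n = C(n+1, 1) / (-1)^(n+2).
  c_0 = 1/(-1)^2 = 1.
  c_1 = 2/(-1)^3 = -2.
  c_2 = 3/(-1)^4 = 3.
The series is valid for |w/d| < 1, i.e. |z − z₀| < |d|.
Radius of convergence: R = |5 − z₀| = |-1| = 1 (distance from z₀ to the singularity z = 5).

c_0 = 1, c_1 = -2, c_2 = 3; R = 1.


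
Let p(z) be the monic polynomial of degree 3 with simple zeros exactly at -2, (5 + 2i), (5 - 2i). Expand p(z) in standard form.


The polynomial is p(z) = ∏_{α ∈ S} (z − α), where S = {-2, (5 + 2i), (5 - 2i)}.
Expanding the product yields: p(z) = z^3 -8·z^2 + 9·z + 58.
Note conjugate pairs combine to real quadratics: (z − (5+2i))(z − (5−2i)) = z² − 10z + 29.
The resulting polynomial has degree 3 and real coefficients as required.

p(z) = z^3 -8·z^2 + 9·z + 58.


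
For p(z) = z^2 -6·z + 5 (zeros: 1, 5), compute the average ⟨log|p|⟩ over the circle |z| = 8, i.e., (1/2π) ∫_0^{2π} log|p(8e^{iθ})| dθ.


Zeros: 1, 5; r = 8.
Inside |z| < r: 1, 5. Outside (|z| ≥ r): ∅.
p(0) = 5, so log|p(0)| = log(5) = 1.6094.
Apply Jensen: I(r) = log|p(0)| + Σ_k log(r/|z_k|), summed over zeros inside |z| < r.
  log(r/|z_k|) for z_k = 1: log(8/1) = 2.0794
  log(r/|z_k|) for z_k = 5: log(8/5) = 0.4700
Sum over inside zeros: 2.5494.
I(r) = log|p(0)| + (inside sum) = 1.6094 + 2.5494 = 4.1589.
Closed form (all zeros inside, monic): I(r) = n·log(r) = 2·log(8) = 4.1589. ✓

I(r) ≈ 4.1589.


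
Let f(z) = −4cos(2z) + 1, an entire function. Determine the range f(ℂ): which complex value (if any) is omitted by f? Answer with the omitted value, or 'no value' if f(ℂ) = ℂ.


Little Picard bounds the complement of f(ℂ) to at most one point.
cos is entire and surjective onto ℂ: for every w ∈ ℂ, cos(ζ) = w has a solution ζ ∈ ℂ (e.g., via the complex inverse arccos). With ζ = 2z this gives z = ζ/(2). Then -4·cos(2z) takes every value in -4·ℂ = ℂ, and adding 1 is a bijection of ℂ. So f is surjective and omits no value. (Note: only on the real line is cos bounded by [−1, 1].)

Omitted value: no value.


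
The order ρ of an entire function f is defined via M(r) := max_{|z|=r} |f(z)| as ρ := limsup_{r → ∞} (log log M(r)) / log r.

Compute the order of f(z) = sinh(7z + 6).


sinh(w) is a linear combination of e^{iw} and e^{−iw} (or e^w, e^{−w} in the hyperbolic case), so |sinh(w)| ≤ e^{|w|}. With w = 7z + 6, |w| ≤ 7|z| + 6 = 7r + 6 on |z| = r, giving M(r) ≤ e^{7r + 6}, so ρ ≤ 1. On a suitable ray (z = it for sin/cos; z = t for sinh/cosh, t real → ∞), |sinh(7z + 6)| grows like e^{7|t|}/2, so ρ ≥ 1. Hence ρ = 1.
Therefore ρ = 1.

Order ρ = 1.


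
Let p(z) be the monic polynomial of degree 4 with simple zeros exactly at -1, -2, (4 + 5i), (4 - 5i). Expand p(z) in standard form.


The polynomial is p(z) = ∏_{α ∈ S} (z − α), where S = {-1, -2, (4 + 5i), (4 - 5i)}.
Expanding the product yields: p(z) = z^4 -5·z^3 + 19·z^2 + 107·z + 82.
Note conjugate pairs combine to real quadratics: (z − (4+5i))(z − (4−5i)) = z² − 8z + 41.
The resulting polynomial has degree 4 and real coefficients as required.

p(z) = z^4 -5·z^3 + 19·z^2 + 107·z + 82.


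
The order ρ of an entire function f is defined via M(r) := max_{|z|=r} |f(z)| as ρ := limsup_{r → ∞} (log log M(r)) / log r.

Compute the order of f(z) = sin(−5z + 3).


sin(w) is a linear combination of e^{iw} and e^{−iw} (or e^w, e^{−w} in the hyperbolic case), so |sin(w)| ≤ e^{|w|}. With w = −5z + 3, |w| ≤ 5|z| + 3 = 5r + 3 on |z| = r, giving M(r) ≤ e^{5r + 3}, so ρ ≤ 1. On a suitable ray (z = it for sin/cos; z = t for sinh/cosh, t real → ∞), |sin(−5z + 3)| grows like e^{5|t|}/2, so ρ ≥ 1. Hence ρ = 1.
Therefore ρ = 1.

Order ρ = 1.


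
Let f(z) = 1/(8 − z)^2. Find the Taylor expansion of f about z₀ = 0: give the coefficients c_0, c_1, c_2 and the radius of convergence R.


Let w = z − z₀, so z = z₀ + w.
Then 8 − z = 8 − (z₀ + w) = (8 − z₀) − w = 8 − w.
f(z) = 1/(8 − w)^2 = (1/(8)^2) · (1 − w/(8))^{−2}.
By the binomial series (1−u)^{−2} = Σ_{n≥0} C(n+1, 1) u^n for |u|<1, with u = w/(8):
  c_n = C(n+1, 1) / (8)^(n+2).
  c_0 = 1/(8)^2 = 1/64.
  c_1 = 2/(8)^3 = 1/256.
  c_2 = 3/(8)^4 = 3/4096.
The series is valid for |w/d| < 1, i.e. |z − z₀| < |d|.
Radius of convergence: R = |8 − z₀| = |8| = 8 (distance from z₀ to the singularity z = 8).

c_0 = 1/64, c_1 = 1/256, c_2 = 3/4096; R = 8.


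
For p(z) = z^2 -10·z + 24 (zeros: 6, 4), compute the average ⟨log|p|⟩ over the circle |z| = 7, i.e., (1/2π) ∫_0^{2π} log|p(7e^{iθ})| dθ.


Zeros: 4, 6; r = 7.
Inside |z| < r: 4, 6. Outside (|z| ≥ r): ∅.
p(0) = 24, so log|p(0)| = log(24) = 3.1781.
Apply Jensen: I(r) = log|p(0)| + Σ_k log(r/|z_k|), summed over zeros inside |z| < r.
  log(r/|z_k|) for z_k = 6: log(7/6) = 0.1542
  log(r/|z_k|) for z_k = 4: log(7/4) = 0.5596
Sum over inside zeros: 0.7138.
I(r) = log|p(0)| + (inside sum) = 3.1781 + 0.7138 = 3.8918.
Closed form (all zeros inside, monic): I(r) = n·log(r) = 2·log(7) = 3.8918. ✓

I(r) ≈ 3.8918.


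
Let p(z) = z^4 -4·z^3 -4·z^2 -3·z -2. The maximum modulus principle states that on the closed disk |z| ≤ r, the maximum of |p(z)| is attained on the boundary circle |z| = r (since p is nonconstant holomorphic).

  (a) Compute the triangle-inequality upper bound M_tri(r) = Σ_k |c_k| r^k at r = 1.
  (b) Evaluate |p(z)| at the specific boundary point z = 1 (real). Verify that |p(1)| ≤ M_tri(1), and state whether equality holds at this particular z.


Coefficients: c_0 = -2, c_1 = -3, c_2 = -4, c_3 = -4, c_4 = 1. Radius r = 1.
Part (a). Triangle bound: M_tri(r) = Σ_k |c_k| r^k
  = |-2|·1^0 + |-3|·1^1 + |-4|·1^2 + |-4|·1^3 + |1|·1^4
  = 2 + 3 + 4 + 4 + 1 = 14.
This bounds M(r) := max_{|z|=r} |p(z)| from above; equality holds iff all terms c_k z^k can be made to align in phase at a single z on |z|=r.
Part (b). At z = 1 (real, on the circle |z| = r):
  p(1) = (-2)·1^0 + (-3)·1^1 + (-4)·1^2 + (-4)·1^3 + (1)·1^4 = -12.
  |p(1)| = 12.
Check: |p(1)| = 12 ≤ 14 = M_tri(1). ✓ Equality does not hold at z = 1 (the coefficients have mixed signs, so the terms do not all align in phase there).

M_tri(1) = 14; |p(1)| = 12; equality at z=1: no.


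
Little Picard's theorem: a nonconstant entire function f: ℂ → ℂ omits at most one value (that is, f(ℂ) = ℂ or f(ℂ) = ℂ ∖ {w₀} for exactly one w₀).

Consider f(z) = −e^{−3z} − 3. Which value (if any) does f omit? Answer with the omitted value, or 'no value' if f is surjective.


Little Picard bounds the complement of f(ℂ) to at most one point.
e^{−3z} is never zero on ℂ, so -1·e^{−3z} takes every value in ℂ ∖ {0}. Adding -3 shifts the range to ℂ ∖ {-3}. Thus f omits exactly the value -3.

Omitted value: -3.


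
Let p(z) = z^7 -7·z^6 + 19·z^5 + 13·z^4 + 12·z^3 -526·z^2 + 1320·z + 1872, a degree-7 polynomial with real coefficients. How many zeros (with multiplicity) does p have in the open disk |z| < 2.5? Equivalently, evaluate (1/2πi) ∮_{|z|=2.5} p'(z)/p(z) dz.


The zeros of p are: (3 + 3i), (3 - 3i), -1, (-2 + 2i), (-2 - 2i), (3 + 2i), (3 - 2i).
Their magnitudes are: 4.243, 4.243, 1, 2.828, 2.828, 3.606, 3.606.
Zeros with |z| < R = 2.5: -1.
Count = 1.
By the argument principle, (1/2πi) ∮_{|z|=R} p'(z)/p(z) dz equals exactly this count.

Number of zeros inside |z| < 2.5: 1.


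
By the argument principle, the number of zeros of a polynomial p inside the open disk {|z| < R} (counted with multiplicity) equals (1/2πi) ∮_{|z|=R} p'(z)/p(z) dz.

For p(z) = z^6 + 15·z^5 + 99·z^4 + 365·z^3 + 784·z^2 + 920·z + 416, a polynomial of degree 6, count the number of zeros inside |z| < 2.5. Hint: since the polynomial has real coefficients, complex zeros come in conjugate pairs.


The zeros of p are: (-3 + 2i), (-3 - 2i), (-2 + 2i), (-2 - 2i), -4, -1.
Their magnitudes are: 3.606, 3.606, 2.828, 2.828, 4, 1.
Zeros with |z| < R = 2.5: -1.
Count = 1.
By the argument principle, (1/2πi) ∮_{|z|=R} p'(z)/p(z) dz equals exactly this count.

Number of zeros inside |z| < 2.5: 1.


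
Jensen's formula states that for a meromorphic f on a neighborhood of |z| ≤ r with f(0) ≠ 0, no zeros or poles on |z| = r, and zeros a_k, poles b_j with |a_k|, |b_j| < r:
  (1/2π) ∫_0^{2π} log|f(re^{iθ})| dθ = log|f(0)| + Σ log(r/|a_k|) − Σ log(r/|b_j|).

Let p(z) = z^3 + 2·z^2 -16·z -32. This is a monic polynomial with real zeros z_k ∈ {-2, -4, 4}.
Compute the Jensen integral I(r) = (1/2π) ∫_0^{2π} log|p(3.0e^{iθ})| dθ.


Zeros: -4, -2, 4; r = 3.0.
Inside |z| < r: -2. Outside (|z| ≥ r): -4, 4.
p(0) = -32, so log|p(0)| = log(32) = 3.4657.
Apply Jensen: I(r) = log|p(0)| + Σ_k log(r/|z_k|), summed over zeros inside |z| < r.
  log(r/|z_k|) for z_k = -2: log(3.0/2) = 0.4055
  Outside zeros (-4, 4) contribute nothing to the Jensen sum.
Sum over inside zeros: 0.4055.
I(r) = log|p(0)| + (inside sum) = 3.4657 + 0.4055 = 3.8712.
Note: since some zeros are outside |z| ≤ r, the simplified n·log(r) form does NOT apply — only the inside zeros contribute.

I(r) ≈ 3.8712.


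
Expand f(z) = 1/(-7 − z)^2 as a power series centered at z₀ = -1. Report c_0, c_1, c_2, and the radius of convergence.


Let w = z − z₀, so z = z₀ + w.
Then -7 − z = -7 − (z₀ + w) = (-7 − z₀) − w = -6 − w.
f(z) = 1/(-6 − w)^2 = (1/(-6)^2) · (1 − w/(-6))^{−2}.
By the binomial series (1−u)^{−2} = Σ_{n≥0} C(n+1, 1) u^n for |u|<1, with u = w/(-6):
  c_n = C(n+1, 1) / (-6)^(n+2).
  c_0 = 1/(-6)^2 = 1/36.
  c_1 = 2/(-6)^3 = -1/108.
  c_2 = 3/(-6)^4 = 1/432.
The series is valid for |w/d| < 1, i.e. |z − z₀| < |d|.
Radius of convergence: R = |-7 − z₀| = |-6| = 6 (distance from z₀ to the singularity z = -7).

c_0 = 1/36, c_1 = -1/108, c_2 = 1/432; R = 6.


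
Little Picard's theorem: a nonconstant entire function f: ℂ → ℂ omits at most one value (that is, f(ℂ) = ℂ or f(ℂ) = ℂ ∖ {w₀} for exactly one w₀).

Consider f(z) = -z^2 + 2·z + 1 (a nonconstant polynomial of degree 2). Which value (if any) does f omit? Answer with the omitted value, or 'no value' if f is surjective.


Little Picard bounds the complement of f(ℂ) to at most one point.
For every w ∈ ℂ, the equation p(z) − w = 0 is a nonconstant polynomial in z and hence has at least one root by the fundamental theorem of algebra. So p is surjective onto ℂ, omitting no value.

Omitted value: no value.


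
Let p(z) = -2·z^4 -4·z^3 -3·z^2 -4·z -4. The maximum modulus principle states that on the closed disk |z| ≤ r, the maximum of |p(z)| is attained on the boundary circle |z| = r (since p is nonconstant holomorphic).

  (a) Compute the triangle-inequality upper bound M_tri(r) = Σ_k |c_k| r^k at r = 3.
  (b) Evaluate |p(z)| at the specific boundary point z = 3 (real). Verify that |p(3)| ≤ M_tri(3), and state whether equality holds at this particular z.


Coefficients: c_0 = -4, c_1 = -4, c_2 = -3, c_3 = -4, c_4 = -2. Radius r = 3.
Part (a). Triangle bound: M_tri(r) = Σ_k |c_k| r^k
  = |-4|·3^0 + |-4|·3^1 + |-3|·3^2 + |-4|·3^3 + |-2|·3^4
  = 4 + 12 + 27 + 108 + 162 = 313.
This bounds M(r) := max_{|z|=r} |p(z)| from above; equality holds iff all terms c_k z^k can be made to align in phase at a single z on |z|=r.
Part (b). At z = 3 (real, on the circle |z| = r):
  p(3) = (-4)·3^0 + (-4)·3^1 + (-3)·3^2 + (-4)·3^3 + (-2)·3^4 = -313.
  |p(3)| = 313.
Since all nonzero coefficients share the same sign, |p(3)| = 313 = M_tri(3); the triangle bound is attained at z = 3, so in fact M(r) = 313.

M_tri(3) = 313; |p(3)| = 313; equality at z=3: yes.


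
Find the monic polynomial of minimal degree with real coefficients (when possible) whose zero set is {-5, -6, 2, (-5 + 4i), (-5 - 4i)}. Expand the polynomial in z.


The polynomial is p(z) = ∏_{α ∈ S} (z − α), where S = {-5, -6, 2, (-5 + 4i), (-5 - 4i)}.
Expanding the product yields: p(z) = z^5 + 19·z^4 + 139·z^3 + 389·z^2 -272·z -2460.
Note conjugate pairs combine to real quadratics: (z − (-5+4i))(z − (-5−4i)) = z² + 10z + 41.
The resulting polynomial has degree 5 and real coefficients as required.

p(z) = z^5 + 19·z^4 + 139·z^3 + 389·z^2 -272·z -2460.


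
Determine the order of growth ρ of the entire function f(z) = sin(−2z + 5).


sin(w) is a linear combination of e^{iw} and e^{−iw} (or e^w, e^{−w} in the hyperbolic case), so |sin(w)| ≤ e^{|w|}. With w = −2z + 5, |w| ≤ 2|z| + 5 = 2r + 5 on |z| = r, giving M(r) ≤ e^{2r + 5}, so ρ ≤ 1. On a suitable ray (z = it for sin/cos; z = t for sinh/cosh, t real → ∞), |sin(−2z + 5)| grows like e^{2|t|}/2, so ρ ≥ 1. Hence ρ = 1.
Therefore ρ = 1.

Order ρ = 1.


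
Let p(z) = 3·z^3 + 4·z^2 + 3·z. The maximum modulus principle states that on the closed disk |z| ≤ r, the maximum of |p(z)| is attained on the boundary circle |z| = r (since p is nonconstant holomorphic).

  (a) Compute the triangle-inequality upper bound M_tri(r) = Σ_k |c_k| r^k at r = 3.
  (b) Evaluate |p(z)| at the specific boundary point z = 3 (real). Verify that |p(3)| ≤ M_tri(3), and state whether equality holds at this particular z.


Coefficients: c_0 = 0, c_1 = 3, c_2 = 4, c_3 = 3. Radius r = 3.
Part (a). Triangle bound: M_tri(r) = Σ_k |c_k| r^k
  = |0|·3^0 + |3|·3^1 + |4|·3^2 + |3|·3^3
  = 0 + 9 + 36 + 81 = 126.
This bounds M(r) := max_{|z|=r} |p(z)| from above; equality holds iff all terms c_k z^k can be made to align in phase at a single z on |z|=r.
Part (b). At z = 3 (real, on the circle |z| = r):
  p(3) = (0)·3^0 + (3)·3^1 + (4)·3^2 + (3)·3^3 = 126.
  |p(3)| = 126.
Since all nonzero coefficients share the same sign, |p(3)| = 126 = M_tri(3); the triangle bound is attained at z = 3, so in fact M(r) = 126.

M_tri(3) = 126; |p(3)| = 126; equality at z=3: yes.


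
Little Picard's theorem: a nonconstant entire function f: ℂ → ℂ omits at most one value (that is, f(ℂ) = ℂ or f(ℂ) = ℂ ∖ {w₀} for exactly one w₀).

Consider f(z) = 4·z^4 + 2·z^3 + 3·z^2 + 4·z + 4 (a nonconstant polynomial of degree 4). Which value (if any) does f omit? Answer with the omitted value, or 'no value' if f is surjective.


Little Picard bounds the complement of f(ℂ) to at most one point.
For every w ∈ ℂ, the equation p(z) − w = 0 is a nonconstant polynomial in z and hence has at least one root by the fundamental theorem of algebra. So p is surjective onto ℂ, omitting no value.

Omitted value: no value.


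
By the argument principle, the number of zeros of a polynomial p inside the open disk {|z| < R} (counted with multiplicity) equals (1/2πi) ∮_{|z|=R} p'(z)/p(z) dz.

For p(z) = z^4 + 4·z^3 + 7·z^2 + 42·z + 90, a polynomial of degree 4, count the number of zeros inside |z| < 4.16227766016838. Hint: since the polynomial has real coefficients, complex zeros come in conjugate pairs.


The zeros of p are: -3, (1 + 3i), (1 - 3i), -3.
Their magnitudes are: 3, 3.162, 3.162, 3.
Zeros with |z| < R = 4.16227766016838: -3, (1 + 3i), (1 - 3i), -3.
Count = 4.
By the argument principle, (1/2πi) ∮_{|z|=R} p'(z)/p(z) dz equals exactly this count.

Number of zeros inside |z| < 4.16227766016838: 4.


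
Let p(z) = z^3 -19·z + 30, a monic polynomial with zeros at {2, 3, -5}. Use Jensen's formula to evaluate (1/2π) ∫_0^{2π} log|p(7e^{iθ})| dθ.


Zeros: -5, 2, 3; r = 7.
Inside |z| < r: -5, 2, 3. Outside (|z| ≥ r): ∅.
p(0) = 30, so log|p(0)| = log(30) = 3.4012.
Apply Jensen: I(r) = log|p(0)| + Σ_k log(r/|z_k|), summed over zeros inside |z| < r.
  log(r/|z_k|) for z_k = 2: log(7/2) = 1.2528
  log(r/|z_k|) for z_k = 3: log(7/3) = 0.8473
  log(r/|z_k|) for z_k = -5: log(7/5) = 0.3365
Sum over inside zeros: 2.4365.
I(r) = log|p(0)| + (inside sum) = 3.4012 + 2.4365 = 5.8377.
Closed form (all zeros inside, monic): I(r) = n·log(r) = 3·log(7) = 5.8377. ✓

I(r) ≈ 5.8377.


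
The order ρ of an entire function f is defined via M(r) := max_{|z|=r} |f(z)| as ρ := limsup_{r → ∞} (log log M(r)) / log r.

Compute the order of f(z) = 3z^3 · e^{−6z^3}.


M(r) = max_{|z|=r} |3|·|z|^3·|e^{−6z^3}| = 3·r^3 · e^{6r^3} (the factors attain their maxima compatibly on |z|=r). Then log M(r) = log 3 + 3·log r + 6r^3, dominated by the last term, so log log M(r) ~ 3·log r. The polynomial factor 3z^3 contributes only a log r term and does not affect the order. ρ = 3.
Therefore ρ = 3.

Order ρ = 3.


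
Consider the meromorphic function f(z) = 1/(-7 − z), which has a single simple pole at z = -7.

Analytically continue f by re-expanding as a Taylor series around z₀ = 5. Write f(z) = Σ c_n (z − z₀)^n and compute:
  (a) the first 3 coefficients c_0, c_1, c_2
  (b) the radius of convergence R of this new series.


Let w = z − z₀, so z = z₀ + w.
Then -7 − z = -7 − (z₀ + w) = (-7 − z₀) − w = -12 − w.
f(z) = 1/(-12 − w) = (1/(-12)) · 1/(1 − w/(-12)) = Σ_{n≥0} w^n / (-12)^(n+1).
So c_n = 1/(-12)^(n+1):
  c_0 = 1/(-12)^1 = -1/12.
  c_1 = 1/(-12)^2 = 1/144.
  c_2 = 1/(-12)^3 = -1/1728.
The series is valid for |w/d| < 1, i.e. |z − z₀| < |d|.
Radius of convergence: R = |-7 − z₀| = |-12| = 12 (distance from z₀ to the singularity z = -7).

c_0 = -1/12, c_1 = 1/144, c_2 = -1/1728; R = 12.


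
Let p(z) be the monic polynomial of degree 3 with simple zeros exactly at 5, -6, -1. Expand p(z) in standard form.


The polynomial is p(z) = ∏_{α ∈ S} (z − α), where S = {5, -6, -1}.
Expanding the product yields: p(z) = z^3 + 2·z^2 -29·z -30.
The resulting polynomial has degree 3 and real coefficients as required.

p(z) = z^3 + 2·z^2 -29·z -30.


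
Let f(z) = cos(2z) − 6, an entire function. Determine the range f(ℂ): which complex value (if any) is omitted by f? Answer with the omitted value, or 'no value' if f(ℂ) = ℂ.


Little Picard bounds the complement of f(ℂ) to at most one point.
cos is entire and surjective onto ℂ: for every w ∈ ℂ, cos(ζ) = w has a solution ζ ∈ ℂ (e.g., via the complex inverse arccos). With ζ = 2z this gives z = ζ/(2). Then 1·cos(2z) takes every value in 1·ℂ = ℂ, and adding -6 is a bijection of ℂ. So f is surjective and omits no value. (Note: only on the real line is cos bounded by [−1, 1].)

Omitted value: no value.


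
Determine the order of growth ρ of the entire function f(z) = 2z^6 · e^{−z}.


M(r) = max_{|z|=r} |2|·|z|^6·|e^{−z}| = 2·r^6 · e^{1r^1} (the factors attain their maxima compatibly on |z|=r). Then log M(r) = log 2 + 6·log r + 1r^1, dominated by the last term, so log log M(r) ~ 1·log r. The polynomial factor 2z^6 contributes only a log r term and does not affect the order. ρ = 1.
Therefore ρ = 1.

Order ρ = 1.


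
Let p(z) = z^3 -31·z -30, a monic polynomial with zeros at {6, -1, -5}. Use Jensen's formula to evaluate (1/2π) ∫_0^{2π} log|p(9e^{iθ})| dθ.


Zeros: -5, -1, 6; r = 9.
Inside |z| < r: -5, -1, 6. Outside (|z| ≥ r): ∅.
p(0) = -30, so log|p(0)| = log(30) = 3.4012.
Apply Jensen: I(r) = log|p(0)| + Σ_k log(r/|z_k|), summed over zeros inside |z| < r.
  log(r/|z_k|) for z_k = 6: log(9/6) = 0.4055
  log(r/|z_k|) for z_k = -1: log(9/1) = 2.1972
  log(r/|z_k|) for z_k = -5: log(9/5) = 0.5878
Sum over inside zeros: 3.1905.
I(r) = log|p(0)| + (inside sum) = 3.4012 + 3.1905 = 6.5917.
Closed form (all zeros inside, monic): I(r) = n·log(r) = 3·log(9) = 6.5917. ✓

I(r) ≈ 6.5917.


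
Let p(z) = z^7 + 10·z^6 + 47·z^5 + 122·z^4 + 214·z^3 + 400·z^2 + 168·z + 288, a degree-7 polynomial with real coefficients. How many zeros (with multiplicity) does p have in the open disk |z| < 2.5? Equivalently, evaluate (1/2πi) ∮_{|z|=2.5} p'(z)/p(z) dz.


The zeros of p are: (-3 + 3i), (-3 - 3i), -4, (0 + 2i), (0 - 2i), (0 + 1i), (0 - 1i).
Their magnitudes are: 4.243, 4.243, 4, 2, 2, 1, 1.
Zeros with |z| < R = 2.5: (0 + 2i), (0 - 2i), (0 + 1i), (0 - 1i).
Count = 4.
By the argument principle, (1/2πi) ∮_{|z|=R} p'(z)/p(z) dz equals exactly this count.

Number of zeros inside |z| < 2.5: 4.


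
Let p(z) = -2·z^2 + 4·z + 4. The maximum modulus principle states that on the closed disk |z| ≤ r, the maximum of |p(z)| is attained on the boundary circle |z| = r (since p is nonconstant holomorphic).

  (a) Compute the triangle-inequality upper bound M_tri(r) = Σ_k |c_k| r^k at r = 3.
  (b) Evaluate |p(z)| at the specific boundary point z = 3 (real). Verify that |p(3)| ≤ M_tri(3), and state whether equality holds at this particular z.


Coefficients: c_0 = 4, c_1 = 4, c_2 = -2. Radius r = 3.
Part (a). Triangle bound: M_tri(r) = Σ_k |c_k| r^k
  = |4|·3^0 + |4|·3^1 + |-2|·3^2
  = 4 + 12 + 18 = 34.
This bounds M(r) := max_{|z|=r} |p(z)| from above; equality holds iff all terms c_k z^k can be made to align in phase at a single z on |z|=r.
Part (b). At z = 3 (real, on the circle |z| = r):
  p(3) = (4)·3^0 + (4)·3^1 + (-2)·3^2 = -2.
  |p(3)| = 2.
Check: |p(3)| = 2 ≤ 34 = M_tri(3). ✓ Equality does not hold at z = 3 (the coefficients have mixed signs, so the terms do not all align in phase there).

M_tri(3) = 34; |p(3)| = 2; equality at z=3: no.


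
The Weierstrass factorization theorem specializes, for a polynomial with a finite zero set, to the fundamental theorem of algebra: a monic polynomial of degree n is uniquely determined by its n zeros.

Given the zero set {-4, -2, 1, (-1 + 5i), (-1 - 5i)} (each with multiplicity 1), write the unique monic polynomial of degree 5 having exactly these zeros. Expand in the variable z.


The polynomial is p(z) = ∏_{α ∈ S} (z − α), where S = {-4, -2, 1, (-1 + 5i), (-1 - 5i)}.
Expanding the product yields: p(z) = z^5 + 7·z^4 + 38·z^3 + 126·z^2 + 36·z -208.
Note conjugate pairs combine to real quadratics: (z − (-1+5i))(z − (-1−5i)) = z² + 2z + 26.
The resulting polynomial has degree 5 and real coefficients as required.

p(z) = z^5 + 7·z^4 + 38·z^3 + 126·z^2 + 36·z -208.


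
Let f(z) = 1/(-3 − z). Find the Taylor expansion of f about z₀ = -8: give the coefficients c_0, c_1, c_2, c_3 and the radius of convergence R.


Let w = z − z₀, so z = z₀ + w.
Then -3 − z = -3 − (z₀ + w) = (-3 − z₀) − w = 5 − w.
f(z) = 1/(5 − w) = (1/(5)) · 1/(1 − w/(5)) = Σ_{n≥0} w^n / (5)^(n+1).
So c_n = 1/(5)^(n+1):
  c_0 = 1/(5)^1 = 1/5.
  c_1 = 1/(5)^2 = 1/25.
  c_2 = 1/(5)^3 = 1/125.
  c_3 = 1/(5)^4 = 1/625.
The series is valid for |w/d| < 1, i.e. |z − z₀| < |d|.
Radius of convergence: R = |-3 − z₀| = |5| = 5 (distance from z₀ to the singularity z = -3).

c_0 = 1/5, c_1 = 1/25, c_2 = 1/125, c_3 = 1/625; R = 5.


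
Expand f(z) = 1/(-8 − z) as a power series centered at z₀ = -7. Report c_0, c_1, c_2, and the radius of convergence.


Let w = z − z₀, so z = z₀ + w.
Then -8 − z = -8 − (z₀ + w) = (-8 − z₀) − w = -1 − w.
f(z) = 1/(-1 − w) = (1/(-1)) · 1/(1 − w/(-1)) = Σ_{n≥0} w^n / (-1)^(n+1).
So c_n = 1/(-1)^(n+1):
  c_0 = 1/(-1)^1 = -1.
  c_1 = 1/(-1)^2 = 1.
  c_2 = 1/(-1)^3 = -1.
The series is valid for |w/d| < 1, i.e. |z − z₀| < |d|.
Radius of convergence: R = |-8 − z₀| = |-1| = 1 (distance from z₀ to the singularity z = -8).

c_0 = -1, c_1 = 1, c_2 = -1; R = 1.


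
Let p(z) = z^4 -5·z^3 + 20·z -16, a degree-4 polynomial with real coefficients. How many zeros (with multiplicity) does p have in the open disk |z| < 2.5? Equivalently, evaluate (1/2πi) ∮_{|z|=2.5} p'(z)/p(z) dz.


The zeros of p are: -2, 1, 4, 2.
Their magnitudes are: 2, 1, 4, 2.
Zeros with |z| < R = 2.5: -2, 1, 2.
Count = 3.
By the argument principle, (1/2πi) ∮_{|z|=R} p'(z)/p(z) dz equals exactly this count.

Number of zeros inside |z| < 2.5: 3.


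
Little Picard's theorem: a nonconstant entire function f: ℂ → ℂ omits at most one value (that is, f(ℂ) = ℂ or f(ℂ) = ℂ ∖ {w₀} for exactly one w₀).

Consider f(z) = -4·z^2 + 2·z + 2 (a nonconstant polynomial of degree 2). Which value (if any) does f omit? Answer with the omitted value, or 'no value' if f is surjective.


Little Picard bounds the complement of f(ℂ) to at most one point.
For every w ∈ ℂ, the equation p(z) − w = 0 is a nonconstant polynomial in z and hence has at least one root by the fundamental theorem of algebra. So p is surjective onto ℂ, omitting no value.

Omitted value: no value.


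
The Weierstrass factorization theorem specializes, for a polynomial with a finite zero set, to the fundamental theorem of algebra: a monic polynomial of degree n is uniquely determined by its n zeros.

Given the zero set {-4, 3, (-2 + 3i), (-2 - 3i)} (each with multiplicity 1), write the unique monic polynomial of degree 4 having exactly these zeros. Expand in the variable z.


The polynomial is p(z) = ∏_{α ∈ S} (z − α), where S = {-4, 3, (-2 + 3i), (-2 - 3i)}.
Expanding the product yields: p(z) = z^4 + 5·z^3 + 5·z^2 -35·z -156.
Note conjugate pairs combine to real quadratics: (z − (-2+3i))(z − (-2−3i)) = z² + 4z + 13.
The resulting polynomial has degree 4 and real coefficients as required.

p(z) = z^4 + 5·z^3 + 5·z^2 -35·z -156.


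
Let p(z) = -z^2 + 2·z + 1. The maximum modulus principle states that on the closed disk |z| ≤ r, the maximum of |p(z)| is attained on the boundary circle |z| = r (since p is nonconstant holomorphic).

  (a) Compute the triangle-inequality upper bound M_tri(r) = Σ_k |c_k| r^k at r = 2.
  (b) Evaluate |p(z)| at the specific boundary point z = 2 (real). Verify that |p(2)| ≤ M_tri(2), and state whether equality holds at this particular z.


Coefficients: c_0 = 1, c_1 = 2, c_2 = -1. Radius r = 2.
Part (a). Triangle bound: M_tri(r) = Σ_k |c_k| r^k
  = |1|·2^0 + |2|·2^1 + |-1|·2^2
  = 1 + 4 + 4 = 9.
This bounds M(r) := max_{|z|=r} |p(z)| from above; equality holds iff all terms c_k z^k can be made to align in phase at a single z on |z|=r.
Part (b). At z = 2 (real, on the circle |z| = r):
  p(2) = (1)·2^0 + (2)·2^1 + (-1)·2^2 = 1.
  |p(2)| = 1.
Check: |p(2)| = 1 ≤ 9 = M_tri(2). ✓ Equality does not hold at z = 2 (the coefficients have mixed signs, so the terms do not all align in phase there).

M_tri(2) = 9; |p(2)| = 1; equality at z=2: no.


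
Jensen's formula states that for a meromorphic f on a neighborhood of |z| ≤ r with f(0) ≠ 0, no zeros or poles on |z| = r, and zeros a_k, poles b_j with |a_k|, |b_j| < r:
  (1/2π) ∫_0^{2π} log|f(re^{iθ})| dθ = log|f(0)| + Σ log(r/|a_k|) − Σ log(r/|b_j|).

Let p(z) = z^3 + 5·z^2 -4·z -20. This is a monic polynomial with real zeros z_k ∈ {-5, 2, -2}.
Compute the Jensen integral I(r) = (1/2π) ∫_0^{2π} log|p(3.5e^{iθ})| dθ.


Zeros: -5, -2, 2; r = 3.5.
Inside |z| < r: -2, 2. Outside (|z| ≥ r): -5.
p(0) = -20, so log|p(0)| = log(20) = 2.9957.
Apply Jensen: I(r) = log|p(0)| + Σ_k log(r/|z_k|), summed over zeros inside |z| < r.
  log(r/|z_k|) for z_k = 2: log(3.5/2) = 0.5596
  log(r/|z_k|) for z_k = -2: log(3.5/2) = 0.5596
  Outside zeros (-5) contribute nothing to the Jensen sum.
Sum over inside zeros: 1.1192.
I(r) = log|p(0)| + (inside sum) = 2.9957 + 1.1192 = 4.1150.
Note: since some zeros are outside |z| ≤ r, the simplified n·log(r) form does NOT apply — only the inside zeros contribute.

I(r) ≈ 4.1150.


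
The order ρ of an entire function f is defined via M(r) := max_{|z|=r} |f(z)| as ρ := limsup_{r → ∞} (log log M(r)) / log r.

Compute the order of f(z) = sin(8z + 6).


sin(w) is a linear combination of e^{iw} and e^{−iw} (or e^w, e^{−w} in the hyperbolic case), so |sin(w)| ≤ e^{|w|}. With w = 8z + 6, |w| ≤ 8|z| + 6 = 8r + 6 on |z| = r, giving M(r) ≤ e^{8r + 6}, so ρ ≤ 1. On a suitable ray (z = it for sin/cos; z = t for sinh/cosh, t real → ∞), |sin(8z + 6)| grows like e^{8|t|}/2, so ρ ≥ 1. Hence ρ = 1.
Therefore ρ = 1.

Order ρ = 1.


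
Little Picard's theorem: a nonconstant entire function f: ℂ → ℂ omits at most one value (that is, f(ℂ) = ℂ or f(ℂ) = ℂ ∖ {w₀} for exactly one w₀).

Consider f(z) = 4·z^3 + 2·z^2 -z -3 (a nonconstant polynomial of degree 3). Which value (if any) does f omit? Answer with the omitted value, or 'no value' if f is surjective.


Little Picard bounds the complement of f(ℂ) to at most one point.
For every w ∈ ℂ, the equation p(z) − w = 0 is a nonconstant polynomial in z and hence has at least one root by the fundamental theorem of algebra. So p is surjective onto ℂ, omitting no value.

Omitted value: no value.


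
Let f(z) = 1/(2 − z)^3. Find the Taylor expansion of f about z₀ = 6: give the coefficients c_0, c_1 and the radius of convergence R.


Let w = z − z₀, so z = z₀ + w.
Then 2 − z = 2 − (z₀ + w) = (2 − z₀) − w = -4 − w.
f(z) = 1/(-4 − w)^3 = (1/(-4)^3) · (1 − w/(-4))^{−3}.
By the binomial series (1−u)^{−3} = Σ_{n≥0} C(n+2, 2) u^n for |u|<1, with u = w/(-4):
  c_n = C(n+2, 2) / (-4)^(n+3).
  c_0 = 1/(-4)^3 = -1/64.
  c_1 = 3/(-4)^4 = 3/256.
The series is valid for |w/d| < 1, i.e. |z − z₀| < |d|.
Radius of convergence: R = |2 − z₀| = |-4| = 4 (distance from z₀ to the singularity z = 2).

c_0 = -1/64, c_1 = 3/256; R = 4.


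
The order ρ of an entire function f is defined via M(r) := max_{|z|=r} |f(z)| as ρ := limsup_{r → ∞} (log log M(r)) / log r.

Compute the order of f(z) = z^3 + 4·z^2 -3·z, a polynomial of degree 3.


|f(z)| ≤ Σ|c_k|·r^k = O(r^3) as r → ∞. Polynomial growth is O(e^{r^ε}) for every ε > 0 (since r^3/e^{r^ε} → 0), so ρ ≤ ε for all ε > 0, i.e. ρ = 0. Every nonconstant polynomial has order 0.
Therefore ρ = 0.

Order ρ = 0.
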